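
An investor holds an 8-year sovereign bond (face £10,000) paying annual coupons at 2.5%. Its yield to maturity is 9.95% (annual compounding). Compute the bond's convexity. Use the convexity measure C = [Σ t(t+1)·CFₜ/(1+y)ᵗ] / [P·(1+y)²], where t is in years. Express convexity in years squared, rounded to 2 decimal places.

50.96

With y = 0.0995:
  t   CF        PV=CF/(1+0.0995)^t    t·PV        t(t+1)·PV
  1       250.00       227.3761       227.3761         454.7522
  2       250.00       206.7995       413.5991       1,240.7972
  3       250.00       188.0851       564.2552       2,257.0208
  4       250.00       171.0642       684.2567       3,421.2836
  5       250.00       155.5836       777.9180       4,667.5083
  6       250.00       141.5040       849.0238       5,943.1665
  7       250.00       128.6985       900.8893       7,207.1141
  8    10,250.00     4,799.1243    38,392.9942     345,536.9474
  Σ                  6,018.2352    42,810.3123     370,728.5899
P = 6,018.2352.
Convexity = Σ t(t+1)·PV / [P·(1+y)²] = 370,728.5899 / (6,018.2352 × 1.208900) = 50.95613.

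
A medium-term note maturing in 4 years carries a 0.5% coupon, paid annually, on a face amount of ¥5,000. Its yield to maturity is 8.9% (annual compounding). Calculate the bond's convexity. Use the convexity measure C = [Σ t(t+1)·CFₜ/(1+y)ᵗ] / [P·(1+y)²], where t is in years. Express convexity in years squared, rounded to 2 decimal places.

16.66

With y = 0.089:
  t   CF        PV=CF/(1+0.089)^t    t·PV        t(t+1)·PV
  1        25.00        22.9568        22.9568          45.9137
  2        25.00        21.0807        42.1613         126.4840
  3        25.00        19.3578        58.0734         232.2938
  4     5,025.00     3,572.9303    14,291.7213      71,458.6065
  Σ                  3,636.3256    14,414.9129      71,863.2979
P = 3,636.3256.
Convexity = Σ t(t+1)·PV / [P·(1+y)²] = 71,863.2979 / (3,636.3256 × 1.185921) = 16.66436.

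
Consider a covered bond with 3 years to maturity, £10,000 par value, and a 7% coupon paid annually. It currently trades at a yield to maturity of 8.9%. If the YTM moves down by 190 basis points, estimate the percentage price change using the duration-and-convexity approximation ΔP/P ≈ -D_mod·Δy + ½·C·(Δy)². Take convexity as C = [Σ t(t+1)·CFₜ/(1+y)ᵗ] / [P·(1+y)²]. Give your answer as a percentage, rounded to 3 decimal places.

With y = 0.089:
  t   CF        PV=CF/(1+0.089)^t    t·PV        t(t+1)·PV
  1       700.00       642.7916       642.7916       1,285.5831
  2       700.00       590.2585     1,180.5171       3,541.5513
  3    10,700.00     8,285.1455    24,855.4364      99,421.7457
  Σ                  9,518.1956    26,678.7451     104,248.8801
P = 9,518.1956; D_Mac = 2.80292 yrs; D_mod = 2.57385 yrs; C = 9.23551.
Duration effect: -2.57385 × (-0.019) = +0.048903
Convexity effect: 0.5 × 9.23551 × (-0.019)² = +0.0016670
ΔP/P ≈ +0.048903 + 0.0016670 = +0.050570 = +5.0570%.

+5.057%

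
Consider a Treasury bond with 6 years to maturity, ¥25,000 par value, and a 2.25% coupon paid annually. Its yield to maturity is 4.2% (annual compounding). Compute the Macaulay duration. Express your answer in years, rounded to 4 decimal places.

Periodic yield y = 0.042. Discount each cash flow and weight by its year:
  t   CF        PV=CF/(1+0.042)^t    t·PV
  1       562.50       539.8273       539.8273
  2       562.50       518.0684     1,036.1368
  3       562.50       497.1865     1,491.5596
  4       562.50       477.1464     1,908.5856
  5       562.50       457.9140     2,289.5701
  6    25,562.50    19,970.8712   119,825.2274
  Σ                 22,461.0138   127,090.9067
Price P = Σ PV = 22,461.0138.
Macaulay duration = Σ(t·PV) / P = 127,090.9067 / 22,461.0138 = 5.65829 years.

5.6583 years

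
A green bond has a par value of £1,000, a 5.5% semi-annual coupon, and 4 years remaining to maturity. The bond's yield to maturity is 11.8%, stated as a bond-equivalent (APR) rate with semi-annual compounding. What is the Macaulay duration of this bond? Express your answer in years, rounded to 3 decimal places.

3.595 years

Periodic yield y = 0.059. Discount each cash flow and weight by its period:
  t   CF        PV=CF/(1+0.059)^t    t·PV
  1        27.50        25.9679        25.9679
  2        27.50        24.5211        49.0423
  3        27.50        23.1550        69.4650
  4        27.50        21.8650        87.4599
  5        27.50        20.6468       103.2340
  6        27.50        19.4965       116.9791
  7        27.50        18.4103       128.8721
  8     1,027.50       649.5523     5,196.4187
  Σ                    803.6150     5,777.4390
Price P = Σ PV = 803.6150.
Macaulay duration = Σ(t·PV) / P = 5,777.4390 / 803.6150 = 7.18931 half-year periods.
In years: 7.18931 / 2 = 3.59466 years.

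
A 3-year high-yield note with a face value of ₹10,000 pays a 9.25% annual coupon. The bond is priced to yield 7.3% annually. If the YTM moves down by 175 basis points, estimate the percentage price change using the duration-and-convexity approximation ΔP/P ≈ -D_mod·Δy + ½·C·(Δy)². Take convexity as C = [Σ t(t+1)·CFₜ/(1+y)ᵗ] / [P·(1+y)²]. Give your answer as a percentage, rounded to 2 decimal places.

+4.64%

With y = 0.073:
  t   CF        PV=CF/(1+0.073)^t    t·PV        t(t+1)·PV
  1       925.00       862.0690       862.0690       1,724.1379
  2       925.00       803.4194     1,606.8387       4,820.5161
  3    10,925.00     8,843.4613    26,530.3839     106,121.5356
  Σ                 10,508.9496    28,999.2916     112,666.1897
P = 10,508.9496; D_Mac = 2.75949 yrs; D_mod = 2.57175 yrs; C = 9.31183.
Duration effect: -2.57175 × (-0.0175) = +0.045006
Convexity effect: 0.5 × 9.31183 × (-0.0175)² = +0.0014259
ΔP/P ≈ +0.045006 + 0.0014259 = +0.046431 = +4.6431%.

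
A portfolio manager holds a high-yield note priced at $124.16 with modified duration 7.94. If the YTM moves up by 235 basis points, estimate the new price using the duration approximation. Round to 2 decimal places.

Duration approximation: ΔP/P ≈ -D_mod · Δy = -7.94 × (+0.0235) = -0.186590.
New price ≈ 124.16 × (1 - 0.186590) = 100.9929856.

$100.99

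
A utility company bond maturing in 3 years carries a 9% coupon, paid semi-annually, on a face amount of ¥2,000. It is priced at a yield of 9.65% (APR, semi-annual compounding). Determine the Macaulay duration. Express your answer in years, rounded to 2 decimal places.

Periodic yield y = 0.04825. Discount each cash flow and weight by its period:
  t   CF        PV=CF/(1+0.04825)^t    t·PV
  1        90.00        85.8574        85.8574
  2        90.00        81.9054       163.8109
  3        90.00        78.1354       234.4062
  4        90.00        74.5389       298.1556
  5        90.00        71.1079       355.5397
  6     2,090.00     1,575.2775     9,451.6648
  Σ                  1,966.8226    10,589.4347
Price P = Σ PV = 1,966.8226.
Macaulay duration = Σ(t·PV) / P = 10,589.4347 / 1,966.8226 = 5.38403 half-year periods.
In years: 5.38403 / 2 = 2.69202 years.

2.69 years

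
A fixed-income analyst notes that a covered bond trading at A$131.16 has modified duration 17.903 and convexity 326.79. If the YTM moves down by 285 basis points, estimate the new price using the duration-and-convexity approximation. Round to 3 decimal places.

A$215.490

Duration effect: -D_mod·Δy = -17.903 × (-0.0285) = +0.5102355
Convexity effect: ½·C·(Δy)² = 0.5 × 326.79 × (-0.0285)² = +0.13271758875
ΔP/P ≈ +0.5102355 + 0.13271758875 = +0.64295308875
New price ≈ 131.16 × (1 + 0.64295308875) = 215.48972712045.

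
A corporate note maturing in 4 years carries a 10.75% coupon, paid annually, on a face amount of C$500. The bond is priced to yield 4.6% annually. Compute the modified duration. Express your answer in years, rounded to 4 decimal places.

3.3549 years

Periodic yield y = 0.046. First find Macaulay duration:
  t   CF        PV=CF/(1+0.046)^t    t·PV
  1        53.75        51.3862        51.3862
  2        53.75        49.1264        98.2528
  3        53.75        46.9660       140.8979
  4       553.75       462.5802     1,850.3206
  Σ                    610.0588     2,140.8577
P = 610.0588; Macaulay duration = 2,140.8577 / 610.0588 = 3.50926 years.
Modified duration = D_Mac / (1 + y) = 3.50926 / 1.046 = 3.35494 years.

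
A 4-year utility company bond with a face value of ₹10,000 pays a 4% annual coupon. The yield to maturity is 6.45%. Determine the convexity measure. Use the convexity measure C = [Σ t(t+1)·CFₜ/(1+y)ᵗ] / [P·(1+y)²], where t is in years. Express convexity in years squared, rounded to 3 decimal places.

16.266

With y = 0.0645:
  t   CF        PV=CF/(1+0.0645)^t    t·PV        t(t+1)·PV
  1       400.00       375.7633       375.7633         751.5265
  2       400.00       352.9951       705.9902       2,117.9705
  3       400.00       331.6065       994.8194       3,979.2776
  4    10,400.00     8,099.3595    32,397.4380     161,987.1900
  Σ                  9,159.7243    34,474.0109     168,835.9647
P = 9,159.7243.
Convexity = Σ t(t+1)·PV / [P·(1+y)²] = 168,835.9647 / (9,159.7243 × 1.133160) = 16.26639.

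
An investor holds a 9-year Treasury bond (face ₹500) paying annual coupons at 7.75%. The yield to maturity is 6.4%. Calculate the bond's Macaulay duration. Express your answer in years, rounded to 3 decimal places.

Periodic yield y = 0.064. Discount each cash flow and weight by its year:
  t   CF        PV=CF/(1+0.064)^t    t·PV
  1        38.75        36.4192        36.4192
  2        38.75        34.2285        68.4571
  3        38.75        32.1697        96.5091
  4        38.75        30.2347       120.9387
  5        38.75        28.4160       142.0802
  6        38.75        26.7068       160.2408
  7        38.75        25.1004       175.7027
  8        38.75        23.5906       188.7247
  9       538.75       308.2568     2,774.3110
  Σ                    545.1227     3,763.3833
Price P = Σ PV = 545.1227.
Macaulay duration = Σ(t·PV) / P = 3,763.3833 / 545.1227 = 6.90374 years.

6.904 years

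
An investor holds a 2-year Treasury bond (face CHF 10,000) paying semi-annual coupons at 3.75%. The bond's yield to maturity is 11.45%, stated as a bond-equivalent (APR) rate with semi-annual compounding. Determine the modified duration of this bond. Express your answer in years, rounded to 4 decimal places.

1.8356 years

Periodic yield y = 0.05725. First find Macaulay duration:
  t   CF        PV=CF/(1+0.05725)^t    t·PV
  1       187.50       177.3469       177.3469
  2       187.50       167.7436       335.4871
  3       187.50       158.6603       475.9808
  4    10,187.50     8,153.7398    32,614.9591
  Σ                  8,657.4905    33,603.7739
P = 8,657.4905; Macaulay duration = 33,603.7739 / 8,657.4905 = 3.88147 half-year periods = 1.94073 years.
Modified duration = D_Mac / (1 + y) = 1.94073 / 1.05725 = 1.83564 years.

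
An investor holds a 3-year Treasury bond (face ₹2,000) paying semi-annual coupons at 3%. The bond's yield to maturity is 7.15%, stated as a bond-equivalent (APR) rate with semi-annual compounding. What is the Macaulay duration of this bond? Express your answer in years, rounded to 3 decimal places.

2.883 years

Periodic yield y = 0.03575. Discount each cash flow and weight by its period:
  t   CF        PV=CF/(1+0.03575)^t    t·PV
  1        30.00        28.9645        28.9645
  2        30.00        27.9648        55.9296
  3        30.00        26.9995        80.9986
  4        30.00        26.0676       104.2705
  5        30.00        25.1679       125.8394
  6     2,030.00     1,644.2445     9,865.4667
  Σ                  1,779.4088    10,261.4693
Price P = Σ PV = 1,779.4088.
Macaulay duration = Σ(t·PV) / P = 10,261.4693 / 1,779.4088 = 5.76679 half-year periods.
In years: 5.76679 / 2 = 2.88339 years.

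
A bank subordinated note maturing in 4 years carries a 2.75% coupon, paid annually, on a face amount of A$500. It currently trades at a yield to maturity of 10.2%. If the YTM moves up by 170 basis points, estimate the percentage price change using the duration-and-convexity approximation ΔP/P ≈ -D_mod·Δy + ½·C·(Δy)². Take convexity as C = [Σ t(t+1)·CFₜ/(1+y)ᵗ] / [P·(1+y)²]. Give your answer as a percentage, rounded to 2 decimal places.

With y = 0.102:
  t   CF        PV=CF/(1+0.102)^t    t·PV        t(t+1)·PV
  1        13.75        12.4773        12.4773          24.9546
  2        13.75        11.3224        22.6449          67.9346
  3        13.75        10.2744        30.8233         123.2932
  4       513.75       348.3577     1,393.4309       6,967.1547
  Σ                    382.4319     1,459.3764       7,183.3371
P = 382.4319; D_Mac = 3.81604 yrs; D_mod = 3.46283 yrs; C = 15.46710.
Duration effect: -3.46283 × (+0.017) = -0.058868
Convexity effect: 0.5 × 15.46710 × (0.017)² = +0.0022350
ΔP/P ≈ -0.058868 + 0.0022350 = -0.056633 = -5.6633%.

-5.66%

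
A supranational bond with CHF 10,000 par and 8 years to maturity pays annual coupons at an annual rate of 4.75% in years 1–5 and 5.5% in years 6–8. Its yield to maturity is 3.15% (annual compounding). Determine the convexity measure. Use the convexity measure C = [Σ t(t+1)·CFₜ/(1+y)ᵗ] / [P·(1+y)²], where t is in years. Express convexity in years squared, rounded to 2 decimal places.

55.41

With y = 0.0315:
  t   CF        PV=CF/(1+0.0315)^t    t·PV        t(t+1)·PV
  1       475.00       460.4944       460.4944         920.9889
  2       475.00       446.4318       892.8636       2,678.5909
  3       475.00       432.7987     1,298.3960       5,193.5840
  4       475.00       419.5818     1,678.3273       8,391.6367
  5       475.00       406.7686     2,033.8431      12,203.0588
  6       550.00       456.6120     2,739.6718      19,177.7029
  7       550.00       442.6679     3,098.6755      24,789.4043
  8    10,550.00     8,231.8719    65,854.9748     592,694.7735
  Σ                 11,297.2271    78,057.2468     666,049.7400
P = 11,297.2271.
Convexity = Σ t(t+1)·PV / [P·(1+y)²] = 666,049.7400 / (11,297.2271 × 1.063992) = 55.41104.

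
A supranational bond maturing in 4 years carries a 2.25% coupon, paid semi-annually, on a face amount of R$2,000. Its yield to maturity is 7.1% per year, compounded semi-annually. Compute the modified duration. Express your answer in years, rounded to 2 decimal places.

3.70 years

Periodic yield y = 0.0355. First find Macaulay duration:
  t   CF        PV=CF/(1+0.0355)^t    t·PV
  1        22.50        21.7286        21.7286
  2        22.50        20.9837        41.9674
  3        22.50        20.2643        60.7930
  4        22.50        19.5696        78.2784
  5        22.50        18.8987        94.4935
  6        22.50        18.2508       109.5048
  7        22.50        17.6251       123.3758
  8     2,022.50     1,529.9869    12,239.8950
  Σ                  1,667.3078    12,770.0365
P = 1,667.3078; Macaulay duration = 12,770.0365 / 1,667.3078 = 7.65908 half-year periods = 3.82954 years.
Modified duration = D_Mac / (1 + y) = 3.82954 / 1.0355 = 3.69825 years.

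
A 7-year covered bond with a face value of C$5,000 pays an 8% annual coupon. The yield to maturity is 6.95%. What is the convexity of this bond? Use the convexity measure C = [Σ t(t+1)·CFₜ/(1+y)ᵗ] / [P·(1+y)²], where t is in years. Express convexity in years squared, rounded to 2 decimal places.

36.67

With y = 0.0695:
  t   CF        PV=CF/(1+0.0695)^t    t·PV        t(t+1)·PV
  1       400.00       374.0065       374.0065         748.0131
  2       400.00       349.7022       699.4045       2,098.2134
  3       400.00       326.9773       980.9319       3,923.7278
  4       400.00       305.7291     1,222.9166       6,114.5828
  5       400.00       285.8617     1,429.3087       8,575.8525
  6       400.00       267.2854     1,603.7125      11,225.9873
  7     5,400.00     3,373.8692    23,617.0842     188,936.6734
  Σ                  5,283.4316    29,927.3649     221,623.0504
P = 5,283.4316.
Convexity = Σ t(t+1)·PV / [P·(1+y)²] = 221,623.0504 / (5,283.4316 × 1.143830) = 36.67223.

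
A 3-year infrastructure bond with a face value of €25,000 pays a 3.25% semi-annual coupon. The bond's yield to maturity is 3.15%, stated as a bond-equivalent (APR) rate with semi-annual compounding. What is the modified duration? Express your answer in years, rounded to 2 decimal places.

2.84 years

Periodic yield y = 0.01575. First find Macaulay duration:
  t   CF        PV=CF/(1+0.01575)^t    t·PV
  1       406.25       399.9508       399.9508
  2       406.25       393.7492       787.4984
  3       406.25       387.6438     1,162.9315
  4       406.25       381.6331     1,526.5325
  5       406.25       375.7156     1,878.5780
  6    25,406.25    23,132.3408   138,794.0446
  Σ                 25,071.0333   144,549.5357
P = 25,071.0333; Macaulay duration = 144,549.5357 / 25,071.0333 = 5.76560 half-year periods = 2.88280 years.
Modified duration = D_Mac / (1 + y) = 2.88280 / 1.01575 = 2.83810 years.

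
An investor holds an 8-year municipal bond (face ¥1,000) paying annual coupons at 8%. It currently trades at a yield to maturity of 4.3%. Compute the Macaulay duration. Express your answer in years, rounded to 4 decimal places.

6.4115 years

Periodic yield y = 0.043. Discount each cash flow and weight by its year:
  t   CF        PV=CF/(1+0.043)^t    t·PV
  1        80.00        76.7018        76.7018
  2        80.00        73.5396       147.0792
  3        80.00        70.5078       211.5234
  4        80.00        67.6009       270.4038
  5        80.00        64.8139       324.0697
  6        80.00        62.1418       372.8511
  7        80.00        59.5799       417.0594
  8     1,080.00       771.1685     6,169.3481
  Σ                  1,246.0544     7,989.0364
Price P = Σ PV = 1,246.0544.
Macaulay duration = Σ(t·PV) / P = 7,989.0364 / 1,246.0544 = 6.41147 years.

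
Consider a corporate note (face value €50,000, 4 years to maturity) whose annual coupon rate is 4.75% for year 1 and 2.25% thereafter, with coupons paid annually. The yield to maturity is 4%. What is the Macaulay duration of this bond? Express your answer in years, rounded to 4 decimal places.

3.7932 years

Periodic yield y = 0.04. Discount each cash flow and weight by its year:
  t   CF        PV=CF/(1+0.04)^t    t·PV
  1     2,375.00     2,283.6538     2,283.6538
  2     1,125.00     1,040.1257     2,080.2515
  3     1,125.00     1,000.1209     3,000.3627
  4    51,125.00    43,701.8643   174,807.4571
  Σ                 48,025.7648   182,171.7251
Price P = Σ PV = 48,025.7648.
Macaulay duration = Σ(t·PV) / P = 182,171.7251 / 48,025.7648 = 3.79321 years.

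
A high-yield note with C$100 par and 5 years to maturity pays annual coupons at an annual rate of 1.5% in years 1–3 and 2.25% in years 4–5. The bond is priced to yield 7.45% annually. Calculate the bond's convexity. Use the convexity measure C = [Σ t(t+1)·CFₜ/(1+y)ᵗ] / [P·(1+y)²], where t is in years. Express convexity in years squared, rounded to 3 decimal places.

With y = 0.0745:
  t   CF        PV=CF/(1+0.0745)^t    t·PV        t(t+1)·PV
  1         1.50         1.3960         1.3960           2.7920
  2         1.50         1.2992         2.5984           7.7952
  3         1.50         1.2091         3.6274          14.5095
  4         2.25         1.6879         6.7518          33.7588
  5       102.25        71.3890       356.9449       2,141.6696
  Σ                     76.9813       371.3185       2,200.5252
P = 76.9813.
Convexity = Σ t(t+1)·PV / [P·(1+y)²] = 2,200.5252 / (76.9813 × 1.154550) = 24.75874.

24.759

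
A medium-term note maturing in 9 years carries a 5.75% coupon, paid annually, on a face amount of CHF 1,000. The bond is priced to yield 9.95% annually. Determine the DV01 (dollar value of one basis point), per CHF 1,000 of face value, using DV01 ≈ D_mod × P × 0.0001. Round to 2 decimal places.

CHF 0.48

Periodic yield y = 0.0995.
  t   CF        PV=CF/(1+0.0995)^t    t·PV
  1        57.50        52.2965        52.2965
  2        57.50        47.5639        95.1278
  3        57.50        43.2596       129.7787
  4        57.50        39.3448       157.3790
  5        57.50        35.7842       178.9211
  6        57.50        32.5459       195.2755
  7        57.50        29.6006       207.2045
  8        57.50        26.9219       215.3753
  9     1,057.50       450.3221     4,052.8990
  Σ                    757.6395     5,284.2575
P = 757.6395; D_Mac = 6.97463 yrs; D_mod = 6.34346 yrs.
DV01 ≈ 6.34346 × 757.6395 × 0.0001 = 0.480606.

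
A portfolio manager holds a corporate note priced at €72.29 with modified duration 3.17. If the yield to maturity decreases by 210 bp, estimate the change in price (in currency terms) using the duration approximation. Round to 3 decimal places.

Duration approximation: ΔP/P ≈ -D_mod · Δy = -3.17 × (-0.021) = +0.066570.
ΔP ≈ 72.29 × (+0.066570) = +4.8123453.

+€4.812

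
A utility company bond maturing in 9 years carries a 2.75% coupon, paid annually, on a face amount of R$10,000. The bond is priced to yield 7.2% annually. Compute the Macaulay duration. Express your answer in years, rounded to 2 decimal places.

Periodic yield y = 0.072. Discount each cash flow and weight by its year:
  t   CF        PV=CF/(1+0.072)^t    t·PV
  1       275.00       256.5299       256.5299
  2       275.00       239.3002       478.6005
  3       275.00       223.2278       669.6835
  4       275.00       208.2349       832.9397
  5       275.00       194.2490       971.2449
  6       275.00       181.2024     1,087.2145
  7       275.00       169.0321     1,183.2247
  8       275.00       157.6792     1,261.4336
  9    10,275.00     5,495.7727    49,461.9543
  Σ                  7,125.2282    56,202.8255
Price P = Σ PV = 7,125.2282.
Macaulay duration = Σ(t·PV) / P = 56,202.8255 / 7,125.2282 = 7.88786 years.

7.89 years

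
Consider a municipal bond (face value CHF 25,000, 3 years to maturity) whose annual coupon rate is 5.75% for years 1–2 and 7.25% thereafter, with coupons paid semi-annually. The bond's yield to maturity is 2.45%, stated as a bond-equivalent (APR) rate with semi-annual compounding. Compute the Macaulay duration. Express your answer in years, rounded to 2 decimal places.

2.81 years

Periodic yield y = 0.01225. Discount each cash flow and weight by its period:
  t   CF        PV=CF/(1+0.01225)^t    t·PV
  1       718.75       710.0519       710.0519
  2       718.75       701.4590     1,402.9180
  3       718.75       692.9701     2,078.9103
  4       718.75       684.5840     2,738.3358
  5       906.25       852.7252     4,263.6259
  6    25,906.25    24,081.1842   144,487.1052
  Σ                 27,722.9743   155,680.9471
Price P = Σ PV = 27,722.9743.
Macaulay duration = Σ(t·PV) / P = 155,680.9471 / 27,722.9743 = 5.61559 half-year periods.
In years: 5.61559 / 2 = 2.80780 years.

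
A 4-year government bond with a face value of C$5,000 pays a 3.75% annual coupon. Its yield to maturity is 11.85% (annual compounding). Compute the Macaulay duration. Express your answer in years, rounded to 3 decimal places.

3.751 years

Periodic yield y = 0.1185. Discount each cash flow and weight by its year:
  t   CF        PV=CF/(1+0.1185)^t    t·PV
  1       187.50       167.6352       167.6352
  2       187.50       149.8750       299.7501
  3       187.50       133.9965       401.9894
  4     5,187.50     3,314.4705    13,257.8819
  Σ                  3,765.9772    14,127.2566
Price P = Σ PV = 3,765.9772.
Macaulay duration = Σ(t·PV) / P = 14,127.2566 / 3,765.9772 = 3.75129 years.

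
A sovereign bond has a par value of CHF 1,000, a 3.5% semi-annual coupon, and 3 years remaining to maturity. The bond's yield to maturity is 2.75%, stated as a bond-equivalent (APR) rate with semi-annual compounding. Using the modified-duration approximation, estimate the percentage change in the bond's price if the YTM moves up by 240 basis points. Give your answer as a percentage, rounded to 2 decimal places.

-6.81%

Periodic yield y = 0.01375. Modified duration first:
  t   CF        PV=CF/(1+0.01375)^t    t·PV
  1        17.50        17.2626        17.2626
  2        17.50        17.0285        34.0570
  3        17.50        16.7975        50.3926
  4        17.50        16.5697        66.2788
  5        17.50        16.3450        81.7248
  6     1,017.50       937.4524     5,624.7143
  Σ                  1,021.4557     5,874.4300
P = 1,021.4557; D_Mac = 5.75104 half-year periods = 2.87552 yrs; D_mod = 2.87552/(1+0.01375) = 2.83652 yrs.
ΔP/P ≈ -D_mod · Δy = -2.83652 × (+0.024) = -0.068076 = -6.8076%.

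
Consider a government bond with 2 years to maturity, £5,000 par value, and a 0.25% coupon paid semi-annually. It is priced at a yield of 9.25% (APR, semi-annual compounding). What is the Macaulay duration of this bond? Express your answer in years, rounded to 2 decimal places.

Periodic yield y = 0.04625. Discount each cash flow and weight by its period:
  t   CF        PV=CF/(1+0.04625)^t    t·PV
  1         6.25         5.9737         5.9737
  2         6.25         5.7096        11.4193
  3         6.25         5.4572        16.3717
  4     5,006.25     4,178.0213    16,712.0852
  Σ                  4,195.1619    16,745.8499
Price P = Σ PV = 4,195.1619.
Macaulay duration = Σ(t·PV) / P = 16,745.8499 / 4,195.1619 = 3.99171 half-year periods.
In years: 3.99171 / 2 = 1.99585 years.

2.00 years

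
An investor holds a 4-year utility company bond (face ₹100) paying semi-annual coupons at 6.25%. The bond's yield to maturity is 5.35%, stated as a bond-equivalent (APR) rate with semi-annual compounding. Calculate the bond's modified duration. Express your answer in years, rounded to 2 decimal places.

3.51 years

Periodic yield y = 0.02675. First find Macaulay duration:
  t   CF        PV=CF/(1+0.02675)^t    t·PV
  1        3.125         3.0436         3.0436
  2        3.125         2.9643         5.9286
  3        3.125         2.8871         8.6612
  4        3.125         2.8118        11.2474
  5        3.125         2.7386        13.6929
  6        3.125         2.6672        16.0034
  7        3.125         2.5977        18.1842
  8      103.125        83.4923       667.9382
  Σ                    103.2026       744.6995
P = 103.2026; Macaulay duration = 744.6995 / 103.2026 = 7.21590 half-year periods = 3.60795 years.
Modified duration = D_Mac / (1 + y) = 3.60795 / 1.02675 = 3.51395 years.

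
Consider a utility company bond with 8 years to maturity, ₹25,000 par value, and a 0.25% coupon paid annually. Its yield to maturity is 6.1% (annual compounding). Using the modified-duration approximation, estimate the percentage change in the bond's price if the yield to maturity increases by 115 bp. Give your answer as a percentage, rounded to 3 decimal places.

Periodic yield y = 0.061. Modified duration first:
  t   CF        PV=CF/(1+0.061)^t    t·PV
  1        62.50        58.9067        58.9067
  2        62.50        55.5200       111.0399
  3        62.50        52.3280       156.9839
  4        62.50        49.3195       197.2779
  5        62.50        46.4840       232.4198
  6        62.50        43.8115       262.8688
  7        62.50        41.2926       289.0483
  8    25,062.50    15,606.3491   124,850.7932
  Σ                 15,954.0113   126,159.3384
P = 15,954.0113; D_Mac = 7.90769 yrs; D_mod = 7.90769/(1+0.061) = 7.45305 yrs.
ΔP/P ≈ -D_mod · Δy = -7.45305 × (+0.0115) = -0.085710 = -8.5710%.

-8.571%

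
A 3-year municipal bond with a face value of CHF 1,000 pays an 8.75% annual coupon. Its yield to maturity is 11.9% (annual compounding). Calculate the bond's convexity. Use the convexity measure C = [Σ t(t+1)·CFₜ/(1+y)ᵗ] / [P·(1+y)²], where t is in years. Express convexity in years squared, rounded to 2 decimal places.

With y = 0.119:
  t   CF        PV=CF/(1+0.119)^t    t·PV        t(t+1)·PV
  1        87.50        78.1948        78.1948         156.3896
  2        87.50        69.8792       139.7584         419.2752
  3     1,087.50       776.1381     2,328.4143       9,313.6573
  Σ                    924.2121     2,546.3675       9,889.3221
P = 924.2121.
Convexity = Σ t(t+1)·PV / [P·(1+y)²] = 9,889.3221 / (924.2121 × 1.252161) = 8.54545.

8.55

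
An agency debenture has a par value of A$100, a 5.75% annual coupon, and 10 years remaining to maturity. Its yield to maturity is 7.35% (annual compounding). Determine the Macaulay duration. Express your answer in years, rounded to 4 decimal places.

Periodic yield y = 0.0735. Discount each cash flow and weight by its year:
  t   CF        PV=CF/(1+0.0735)^t    t·PV
  1         5.75         5.3563         5.3563
  2         5.75         4.9896         9.9792
  3         5.75         4.6480        13.9439
  4         5.75         4.3297        17.3189
  5         5.75         4.0333        20.1664
  6         5.75         3.7571        22.5427
  7         5.75         3.4999        24.4992
  8         5.75         3.2603        26.0820
  9         5.75         3.0370        27.3333
  10      105.75        52.0307       520.3073
  Σ                     88.9419       687.5291
Price P = Σ PV = 88.9419.
Macaulay duration = Σ(t·PV) / P = 687.5291 / 88.9419 = 7.73010 years.

7.7301 years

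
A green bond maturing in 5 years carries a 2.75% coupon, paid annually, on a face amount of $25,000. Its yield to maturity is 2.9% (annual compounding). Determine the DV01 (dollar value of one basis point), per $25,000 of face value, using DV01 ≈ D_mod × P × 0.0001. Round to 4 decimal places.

$11.4328

Periodic yield y = 0.029.
  t   CF        PV=CF/(1+0.029)^t    t·PV
  1       687.50       668.1244       668.1244
  2       687.50       649.2948     1,298.5897
  3       687.50       630.9960     1,892.9879
  4       687.50       613.2128     2,452.8512
  5    25,687.50    22,266.1415   111,330.7077
  Σ                 24,827.7695   117,643.2608
P = 24,827.7695; D_Mac = 4.73837 yrs; D_mod = 4.60483 yrs.
DV01 ≈ 4.60483 × 24,827.7695 × 0.0001 = 11.432776.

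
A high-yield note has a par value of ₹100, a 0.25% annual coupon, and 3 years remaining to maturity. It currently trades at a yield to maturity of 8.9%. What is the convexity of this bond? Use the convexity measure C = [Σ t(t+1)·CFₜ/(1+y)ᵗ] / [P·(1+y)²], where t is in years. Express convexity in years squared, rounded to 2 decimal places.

10.08

With y = 0.089:
  t   CF        PV=CF/(1+0.089)^t    t·PV        t(t+1)·PV
  1         0.25         0.2296         0.2296           0.4591
  2         0.25         0.2108         0.4216           1.2648
  3       100.25        77.6248       232.8745         931.4981
  Σ                     78.0652       233.5257         933.2221
P = 78.0652.
Convexity = Σ t(t+1)·PV / [P·(1+y)²] = 933.2221 / (78.0652 × 1.185921) = 10.08026.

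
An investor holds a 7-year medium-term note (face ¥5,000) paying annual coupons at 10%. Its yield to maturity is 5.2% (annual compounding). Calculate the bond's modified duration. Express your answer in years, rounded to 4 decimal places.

Periodic yield y = 0.052. First find Macaulay duration:
  t   CF        PV=CF/(1+0.052)^t    t·PV
  1       500.00       475.2852       475.2852
  2       500.00       451.7920       903.5840
  3       500.00       429.4601     1,288.3802
  4       500.00       408.2320     1,632.9280
  5       500.00       388.0532     1,940.2662
  6       500.00       368.8719     2,213.2314
  7     5,500.00     3,857.0255    26,999.1785
  Σ                  6,378.7199    35,452.8534
P = 6,378.7199; Macaulay duration = 35,452.8534 / 6,378.7199 = 5.55799 years.
Modified duration = D_Mac / (1 + y) = 5.55799 / 1.052 = 5.28326 years.

5.2833 years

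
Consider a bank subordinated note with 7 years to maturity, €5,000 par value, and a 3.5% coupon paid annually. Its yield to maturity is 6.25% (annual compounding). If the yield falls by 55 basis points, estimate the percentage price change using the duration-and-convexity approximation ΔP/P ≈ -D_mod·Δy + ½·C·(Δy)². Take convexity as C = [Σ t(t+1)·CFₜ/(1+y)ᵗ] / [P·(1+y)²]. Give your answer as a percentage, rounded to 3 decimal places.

+3.305%

With y = 0.0625:
  t   CF        PV=CF/(1+0.0625)^t    t·PV        t(t+1)·PV
  1       175.00       164.7059       164.7059         329.4118
  2       175.00       155.0173       310.0346         930.1038
  3       175.00       145.8986       437.6959       1,750.7836
  4       175.00       137.3164       549.2655       2,746.3273
  5       175.00       129.2389       646.1947       3,877.1679
  6       175.00       121.6366       729.8198       5,108.7389
  7     5,175.00     3,385.3828    23,697.6796     189,581.4367
  Σ                  4,239.1966    26,535.3959     204,323.9700
P = 4,239.1966; D_Mac = 6.25953 yrs; D_mod = 5.89133 yrs; C = 42.69509.
Duration effect: -5.89133 × (-0.0055) = +0.032402
Convexity effect: 0.5 × 42.69509 × (-0.0055)² = +0.0006458
ΔP/P ≈ +0.032402 + 0.0006458 = +0.033048 = +3.3048%.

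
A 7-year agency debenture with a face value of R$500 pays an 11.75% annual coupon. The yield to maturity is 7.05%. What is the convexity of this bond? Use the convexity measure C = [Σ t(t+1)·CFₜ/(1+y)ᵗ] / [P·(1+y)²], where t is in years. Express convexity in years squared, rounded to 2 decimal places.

33.71

With y = 0.0705:
  t   CF        PV=CF/(1+0.0705)^t    t·PV        t(t+1)·PV
  1        58.75        54.8809        54.8809         109.7618
  2        58.75        51.2666       102.5332         307.5996
  3        58.75        47.8903       143.6710         574.6840
  4        58.75        44.7364       178.9457         894.7283
  5        58.75        41.7902       208.9510       1,253.7062
  6        58.75        39.0380       234.2282       1,639.5971
  7       558.75       346.8254     2,427.7775      19,422.2197
  Σ                    626.4278     3,350.9874      24,202.2966
P = 626.4278.
Convexity = Σ t(t+1)·PV / [P·(1+y)²] = 24,202.2966 / (626.4278 × 1.145970) = 33.71415.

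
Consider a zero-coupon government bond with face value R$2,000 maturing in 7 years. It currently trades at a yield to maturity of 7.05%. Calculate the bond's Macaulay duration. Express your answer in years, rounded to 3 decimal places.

7.000 years

A zero-coupon bond has a single cash flow at maturity, so its Macaulay duration equals its maturity: 7 years.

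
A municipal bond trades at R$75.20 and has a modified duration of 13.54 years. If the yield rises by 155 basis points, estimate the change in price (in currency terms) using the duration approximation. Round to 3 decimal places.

-R$15.782

Duration approximation: ΔP/P ≈ -D_mod · Δy = -13.54 × (+0.0155) = -0.209870.
ΔP ≈ 75.20 × (-0.209870) = -15.782224.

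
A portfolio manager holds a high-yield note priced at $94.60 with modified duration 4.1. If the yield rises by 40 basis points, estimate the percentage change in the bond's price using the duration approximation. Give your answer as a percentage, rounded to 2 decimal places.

-1.64%

Duration approximation: ΔP/P ≈ -D_mod · Δy = -4.1 × (+0.004) = -0.016400.
As a percentage: -1.6400%.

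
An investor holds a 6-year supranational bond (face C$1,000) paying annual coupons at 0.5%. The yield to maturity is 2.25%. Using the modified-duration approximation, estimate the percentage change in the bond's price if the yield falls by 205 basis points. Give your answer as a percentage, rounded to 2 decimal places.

Periodic yield y = 0.0225. Modified duration first:
  t   CF        PV=CF/(1+0.0225)^t    t·PV
  1         5.00         4.8900         4.8900
  2         5.00         4.7824         9.5647
  3         5.00         4.6771        14.0314
  4         5.00         4.5742        18.2969
  5         5.00         4.4736        22.3678
  6     1,005.00       879.3994     5,276.3964
  Σ                    902.7967     5,345.5472
P = 902.7967; D_Mac = 5.92110 yrs; D_mod = 5.92110/(1+0.0225) = 5.79080 yrs.
ΔP/P ≈ -D_mod · Δy = -5.79080 × (-0.0205) = +0.118711 = +11.8711%.

+11.87%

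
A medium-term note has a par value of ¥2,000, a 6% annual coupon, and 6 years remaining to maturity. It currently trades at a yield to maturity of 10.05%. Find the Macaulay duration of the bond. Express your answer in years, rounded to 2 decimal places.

Periodic yield y = 0.1005. Discount each cash flow and weight by its year:
  t   CF        PV=CF/(1+0.1005)^t    t·PV
  1       120.00       109.0413       109.0413
  2       120.00        99.0835       198.1669
  3       120.00        90.0349       270.1048
  4       120.00        81.8128       327.2511
  5       120.00        74.3414       371.7072
  6     2,120.00     1,193.4262     7,160.5574
  Σ                  1,647.7402     8,436.8288
Price P = Σ PV = 1,647.7402.
Macaulay duration = Σ(t·PV) / P = 8,436.8288 / 1,647.7402 = 5.12024 years.

5.12 years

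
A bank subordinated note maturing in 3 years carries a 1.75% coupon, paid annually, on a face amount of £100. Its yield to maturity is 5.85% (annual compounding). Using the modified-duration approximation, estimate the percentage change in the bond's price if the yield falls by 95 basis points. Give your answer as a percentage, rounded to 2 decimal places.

+2.64%

Periodic yield y = 0.0585. Modified duration first:
  t   CF        PV=CF/(1+0.0585)^t    t·PV
  1         1.75         1.6533         1.6533
  2         1.75         1.5619         3.1238
  3       101.75        85.7950       257.3849
  Σ                     89.0102       262.1620
P = 89.0102; D_Mac = 2.94530 yrs; D_mod = 2.94530/(1+0.0585) = 2.78253 yrs.
ΔP/P ≈ -D_mod · Δy = -2.78253 × (-0.0095) = +0.026434 = +2.6434%.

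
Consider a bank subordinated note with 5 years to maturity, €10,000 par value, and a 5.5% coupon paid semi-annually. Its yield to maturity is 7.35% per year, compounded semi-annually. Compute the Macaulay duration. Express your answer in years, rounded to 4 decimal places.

Periodic yield y = 0.03675. Discount each cash flow and weight by its period:
  t   CF        PV=CF/(1+0.03675)^t    t·PV
  1       275.00       265.2520       265.2520
  2       275.00       255.8495       511.6990
  3       275.00       246.7803       740.3410
  4       275.00       238.0326       952.1306
  5       275.00       229.5950     1,147.9751
  6       275.00       221.4565     1,328.7390
  7       275.00       213.6065     1,495.2452
  8       275.00       206.0347     1,648.2775
  9       275.00       198.7313     1,788.5818
  10   10,275.00     7,162.1167    71,621.1665
  Σ                  9,237.4551    81,499.4078
Price P = Σ PV = 9,237.4551.
Macaulay duration = Σ(t·PV) / P = 81,499.4078 / 9,237.4551 = 8.82271 half-year periods.
In years: 8.82271 / 2 = 4.41136 years.

4.4114 years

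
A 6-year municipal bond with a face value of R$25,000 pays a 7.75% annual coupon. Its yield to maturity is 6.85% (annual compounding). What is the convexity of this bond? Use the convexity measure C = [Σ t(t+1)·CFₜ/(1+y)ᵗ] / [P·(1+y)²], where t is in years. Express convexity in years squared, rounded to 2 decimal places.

With y = 0.0685:
  t   CF        PV=CF/(1+0.0685)^t    t·PV        t(t+1)·PV
  1     1,937.50     1,813.2897     1,813.2897       3,626.5793
  2     1,937.50     1,697.0423     3,394.0845      10,182.2536
  3     1,937.50     1,588.2473     4,764.7420      19,058.9679
  4     1,937.50     1,486.4271     5,945.7083      29,728.5414
  5     1,937.50     1,391.1344     6,955.6718      41,734.0309
  6    26,937.50    18,101.3151   108,607.8906     760,255.2343
  Σ                 26,077.4558   131,481.3869     864,585.6073
P = 26,077.4558.
Convexity = Σ t(t+1)·PV / [P·(1+y)²] = 864,585.6073 / (26,077.4558 × 1.141692) = 29.03981.

29.04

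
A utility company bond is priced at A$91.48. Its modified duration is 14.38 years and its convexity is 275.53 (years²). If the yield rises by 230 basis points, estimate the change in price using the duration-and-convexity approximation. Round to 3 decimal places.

Duration effect: -D_mod·Δy = -14.38 × (+0.023) = -0.330740
Convexity effect: ½·C·(Δy)² = 0.5 × 275.53 × (0.023)² = +0.072877685
ΔP/P ≈ -0.330740 + 0.072877685 = -0.257862315
ΔP ≈ 91.48 × (-0.257862315) = -23.5892445762.

-A$23.589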